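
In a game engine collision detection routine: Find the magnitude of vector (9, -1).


|u| = sqrt(9^2 + (-1)^2) = sqrt(82) = 9.0554

9.0554


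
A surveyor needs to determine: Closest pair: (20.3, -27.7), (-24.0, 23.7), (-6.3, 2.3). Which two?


d(P0,P1) = 67.8561, d(P0,P2) = 40.0944, d(P1,P2) = 27.7714
Closest: P1 and P2

Closest pair: (-24.0, 23.7) and (-6.3, 2.3), distance = 27.7714


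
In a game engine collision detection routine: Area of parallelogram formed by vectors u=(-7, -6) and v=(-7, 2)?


|u x v| = |(-7)*2 - (-6)*(-7)|
= |(-14) - 42| = 56

56


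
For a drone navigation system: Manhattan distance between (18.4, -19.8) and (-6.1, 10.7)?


|18.4-(-6.1)| + |(-19.8)-10.7| = 24.5 + 30.5 = 55

55


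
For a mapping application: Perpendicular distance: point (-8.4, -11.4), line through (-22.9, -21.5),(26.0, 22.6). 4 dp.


|cross product| = 145.56
|line direction| = sqrt(4336.02) = 65.8485
Distance = 145.56/sqrt(4336.02) = 2.2105

2.2105


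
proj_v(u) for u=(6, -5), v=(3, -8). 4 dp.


u.v = 58, |v| = sqrt(73) = 8.544
Scalar projection = u.v / |v| = 58 / sqrt(73) = 6.7884

6.7884


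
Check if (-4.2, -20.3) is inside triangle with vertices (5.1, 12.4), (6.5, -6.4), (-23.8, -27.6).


Cross products: AB x AP = -220.62, BC x BP = 194.33, CA x CP = -573.03
All same sign? no

No, outside


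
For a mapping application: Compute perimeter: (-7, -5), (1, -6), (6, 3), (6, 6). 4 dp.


Sides: (-7, -5)->(1, -6): sqrt(65) = 8.062258, (1, -6)->(6, 3): sqrt(106) = 10.29563, (6, 3)->(6, 6): sqrt(9) = 3, (6, 6)->(-7, -5): sqrt(290) = 17.029386
Sum = 38.387274
Perimeter = 38.3873

38.3873


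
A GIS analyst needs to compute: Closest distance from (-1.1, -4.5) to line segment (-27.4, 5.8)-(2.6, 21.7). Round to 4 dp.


Project P onto AB: t = 0.5424 (clamped to [0,1])
Closest point on segment: (-11.1294, 14.4234)
Distance: 21.4169

21.4169


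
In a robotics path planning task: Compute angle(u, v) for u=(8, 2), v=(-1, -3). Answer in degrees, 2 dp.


u.v = -14, |u| = sqrt(68) = 8.2462, |v| = sqrt(10) = 3.1623
cos(theta) = u.v/(|u||v|) = -14/sqrt(680) = -0.536875
theta = acos(-0.536875) = 122.47 degrees

122.47 degrees


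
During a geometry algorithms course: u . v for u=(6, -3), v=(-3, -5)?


u . v = u_x*v_x + u_y*v_y = 6*(-3) + (-3)*(-5)
= (-18) + 15 = -3

-3


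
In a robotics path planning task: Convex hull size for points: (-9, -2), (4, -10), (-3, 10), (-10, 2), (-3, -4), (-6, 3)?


Convex hull vertices (CCW): (-10, 2), (-9, -2), (4, -10), (-3, 10)
Count = 4

4


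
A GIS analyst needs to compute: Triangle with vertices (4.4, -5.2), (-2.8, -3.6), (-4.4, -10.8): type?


Side lengths squared: AB^2=54.4, BC^2=54.4, CA^2=108.8
Sorted: [54.4, 54.4, 108.8]
By sides: Isosceles, By angles: Right

Isosceles, Right


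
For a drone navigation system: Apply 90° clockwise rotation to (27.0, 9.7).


90° CW: (x,y) -> (y, -x)
(27,9.7) -> (9.7, -27)

(9.7, -27)


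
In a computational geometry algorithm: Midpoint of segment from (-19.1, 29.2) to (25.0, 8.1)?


M = (((-19.1)+25)/2, (29.2+8.1)/2)
= (2.95, 18.65)

(2.95, 18.65)


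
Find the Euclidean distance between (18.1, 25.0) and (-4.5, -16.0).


dx=-22.6, dy=-41
d^2 = (-22.6)^2 + (-41)^2 = 2191.76
d = sqrt(2191.76) = 46.8162

46.8162


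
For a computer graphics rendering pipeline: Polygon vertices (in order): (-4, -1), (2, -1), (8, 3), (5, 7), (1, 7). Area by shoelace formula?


Shoelace sum: ((-4)*(-1) - 2*(-1)) + (2*3 - 8*(-1)) + (8*7 - 5*3) + (5*7 - 1*7) + (1*(-1) - (-4)*7)
= 116
Area = |116|/2 = 58

58


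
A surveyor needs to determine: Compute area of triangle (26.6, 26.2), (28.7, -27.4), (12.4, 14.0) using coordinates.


Area = |x_A(y_B-y_C) + x_B(y_C-y_A) + x_C(y_A-y_B)|/2
= |(-1101.24) + (-350.14) + 664.64|/2
= 786.74/2 = 393.37

393.37


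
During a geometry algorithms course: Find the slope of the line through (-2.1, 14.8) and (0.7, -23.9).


slope = (y2-y1)/(x2-x1) = ((-23.9)-14.8)/(0.7-(-2.1)) = (-38.7)/2.8 = -13.8214

-13.8214


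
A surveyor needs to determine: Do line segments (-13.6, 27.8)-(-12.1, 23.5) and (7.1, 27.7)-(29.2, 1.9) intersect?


Cross products: d1=-531.85, d2=-588.18, d3=88.86, d4=145.19
d1*d2 < 0 and d3*d4 < 0? no

No, they don't intersect


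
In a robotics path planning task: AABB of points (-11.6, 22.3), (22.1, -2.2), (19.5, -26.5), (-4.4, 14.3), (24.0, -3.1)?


x range: [-11.6, 24]
y range: [-26.5, 22.3]
Bounding box: (-11.6,-26.5) to (24,22.3)

(-11.6,-26.5) to (24,22.3)


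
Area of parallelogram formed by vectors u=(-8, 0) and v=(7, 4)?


|u x v| = |(-8)*4 - 0*7|
= |(-32) - 0| = 32

32


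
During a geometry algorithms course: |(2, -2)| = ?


|u| = sqrt(2^2 + (-2)^2) = sqrt(8) = 2.8284

2.8284


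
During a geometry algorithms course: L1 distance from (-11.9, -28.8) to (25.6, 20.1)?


|(-11.9)-25.6| + |(-28.8)-20.1| = 37.5 + 48.9 = 86.4

86.4


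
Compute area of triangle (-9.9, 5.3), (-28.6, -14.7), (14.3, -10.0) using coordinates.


Area = |x_A(y_B-y_C) + x_B(y_C-y_A) + x_C(y_A-y_B)|/2
= |46.53 + 437.58 + 286|/2
= 770.11/2 = 385.055

385.055


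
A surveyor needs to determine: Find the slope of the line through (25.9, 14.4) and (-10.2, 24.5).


slope = (y2-y1)/(x2-x1) = (24.5-14.4)/((-10.2)-25.9) = 10.1/(-36.1) = -0.2798

-0.2798


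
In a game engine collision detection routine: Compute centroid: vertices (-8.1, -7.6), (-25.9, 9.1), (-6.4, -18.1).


Centroid = ((x_A+x_B+x_C)/3, (y_A+y_B+y_C)/3)
= (((-8.1)+(-25.9)+(-6.4))/3, ((-7.6)+9.1+(-18.1))/3)
= (-13.4667, -5.5333)

(-13.4667, -5.5333)


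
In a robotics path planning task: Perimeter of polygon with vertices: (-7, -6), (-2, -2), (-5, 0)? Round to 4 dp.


Sides: (-7, -6)->(-2, -2): sqrt(41) = 6.403124, (-2, -2)->(-5, 0): sqrt(13) = 3.605551, (-5, 0)->(-7, -6): sqrt(40) = 6.324555
Sum = 16.33323
Perimeter = 16.3332

16.3332


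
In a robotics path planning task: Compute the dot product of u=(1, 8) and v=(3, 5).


u . v = u_x*v_x + u_y*v_y = 1*3 + 8*5
= 3 + 40 = 43

43


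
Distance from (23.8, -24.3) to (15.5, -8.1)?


dx=-8.3, dy=16.2
d^2 = (-8.3)^2 + 16.2^2 = 331.33
d = sqrt(331.33) = 18.2025

18.2025


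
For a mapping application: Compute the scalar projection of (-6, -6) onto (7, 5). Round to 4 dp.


u.v = -72, |v| = sqrt(74) = 8.6023
Scalar projection = u.v / |v| = -72 / sqrt(74) = -8.3698

-8.3698


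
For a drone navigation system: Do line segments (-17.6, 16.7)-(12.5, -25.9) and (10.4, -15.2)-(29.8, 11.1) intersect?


Cross products: d1=1355.26, d2=-262.81, d3=232.61, d4=1850.68
d1*d2 < 0 and d3*d4 < 0? no

No, they don't intersect


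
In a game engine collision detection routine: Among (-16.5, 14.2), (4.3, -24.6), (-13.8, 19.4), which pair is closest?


d(P0,P1) = 44.0236, d(P0,P2) = 5.8592, d(P1,P2) = 47.5774
Closest: P0 and P2

Closest pair: (-16.5, 14.2) and (-13.8, 19.4), distance = 5.8592


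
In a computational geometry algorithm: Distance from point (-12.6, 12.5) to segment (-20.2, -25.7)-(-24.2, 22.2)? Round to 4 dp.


Project P onto AB: t = 0.7788 (clamped to [0,1])
Closest point on segment: (-23.3153, 11.6052)
Distance: 10.7526

10.7526


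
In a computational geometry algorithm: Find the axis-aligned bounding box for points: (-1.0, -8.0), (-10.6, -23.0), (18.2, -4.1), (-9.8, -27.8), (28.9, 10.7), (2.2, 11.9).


x range: [-10.6, 28.9]
y range: [-27.8, 11.9]
Bounding box: (-10.6,-27.8) to (28.9,11.9)

(-10.6,-27.8) to (28.9,11.9)


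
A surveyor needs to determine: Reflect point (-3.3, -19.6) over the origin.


Reflection over origin: (x,y) -> (-x,-y)
(-3.3, -19.6) -> (3.3, 19.6)

(3.3, 19.6)


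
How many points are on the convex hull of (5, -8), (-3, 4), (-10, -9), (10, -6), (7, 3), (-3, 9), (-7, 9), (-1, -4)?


Convex hull vertices (CCW): (-10, -9), (5, -8), (10, -6), (7, 3), (-3, 9), (-7, 9)
Count = 6

6


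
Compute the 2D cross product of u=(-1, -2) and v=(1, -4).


u x v = u_x*v_y - u_y*v_x = (-1)*(-4) - (-2)*1
= 4 - (-2) = 6

6


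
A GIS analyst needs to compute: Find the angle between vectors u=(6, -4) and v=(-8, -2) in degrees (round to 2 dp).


u.v = -40, |u| = sqrt(52) = 7.2111, |v| = sqrt(68) = 8.2462
cos(theta) = u.v/(|u||v|) = -40/sqrt(3536) = -0.672673
theta = acos(-0.672673) = 132.27 degrees

132.27 degrees


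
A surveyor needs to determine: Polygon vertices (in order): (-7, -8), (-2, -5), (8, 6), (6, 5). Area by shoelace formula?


Shoelace sum: ((-7)*(-5) - (-2)*(-8)) + ((-2)*6 - 8*(-5)) + (8*5 - 6*6) + (6*(-8) - (-7)*5)
= 38
Area = |38|/2 = 19

19


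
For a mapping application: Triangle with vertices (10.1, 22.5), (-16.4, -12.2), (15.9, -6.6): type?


Side lengths squared: AB^2=1906.34, BC^2=1074.65, CA^2=880.45
Sorted: [880.45, 1074.65, 1906.34]
By sides: Scalene, By angles: Acute

Scalene, Acute


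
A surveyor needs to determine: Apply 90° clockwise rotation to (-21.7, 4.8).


90° CW: (x,y) -> (y, -x)
(-21.7,4.8) -> (4.8, 21.7)

(4.8, 21.7)


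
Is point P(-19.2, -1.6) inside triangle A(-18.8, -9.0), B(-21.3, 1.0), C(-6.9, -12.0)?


Cross products: AB x AP = -14.5, BC x BP = -10.14, CA x CP = -86.86
All same sign? yes

Yes, inside


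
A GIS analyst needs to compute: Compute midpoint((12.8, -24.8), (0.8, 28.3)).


M = ((12.8+0.8)/2, ((-24.8)+28.3)/2)
= (6.8, 1.75)

(6.8, 1.75)


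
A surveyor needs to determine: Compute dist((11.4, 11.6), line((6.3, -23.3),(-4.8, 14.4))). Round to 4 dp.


|cross product| = 579.66
|line direction| = sqrt(1544.5) = 39.3001
Distance = 579.66/sqrt(1544.5) = 14.7496

14.7496


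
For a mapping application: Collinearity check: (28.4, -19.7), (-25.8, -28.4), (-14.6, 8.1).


Cross product: ((-25.8)-28.4)*(8.1-(-19.7)) - ((-28.4)-(-19.7))*((-14.6)-28.4)
= -1880.86

No, not collinear


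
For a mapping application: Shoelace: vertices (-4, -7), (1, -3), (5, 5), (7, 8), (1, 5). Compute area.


Shoelace sum: ((-4)*(-3) - 1*(-7)) + (1*5 - 5*(-3)) + (5*8 - 7*5) + (7*5 - 1*8) + (1*(-7) - (-4)*5)
= 84
Area = |84|/2 = 42

42


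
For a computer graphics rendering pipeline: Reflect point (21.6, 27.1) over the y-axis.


Reflection over y-axis: (x,y) -> (-x,y)
(21.6, 27.1) -> (-21.6, 27.1)

(-21.6, 27.1)


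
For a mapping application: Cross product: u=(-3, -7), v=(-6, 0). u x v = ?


u x v = u_x*v_y - u_y*v_x = (-3)*0 - (-7)*(-6)
= 0 - 42 = -42

-42


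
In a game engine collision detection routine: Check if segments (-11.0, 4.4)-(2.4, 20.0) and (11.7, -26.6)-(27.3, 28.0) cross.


Cross products: d1=1723.02, d2=1234.74, d3=-769.52, d4=-281.24
d1*d2 < 0 and d3*d4 < 0? no

No, they don't intersect


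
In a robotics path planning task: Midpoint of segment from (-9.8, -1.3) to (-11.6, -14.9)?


M = (((-9.8)+(-11.6))/2, ((-1.3)+(-14.9))/2)
= (-10.7, -8.1)

(-10.7, -8.1)


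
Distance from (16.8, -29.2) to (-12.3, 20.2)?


dx=-29.1, dy=49.4
d^2 = (-29.1)^2 + 49.4^2 = 3287.17
d = sqrt(3287.17) = 57.3338

57.3338


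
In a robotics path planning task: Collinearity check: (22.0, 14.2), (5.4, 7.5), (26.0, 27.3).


Cross product: (5.4-22)*(27.3-14.2) - (7.5-14.2)*(26-22)
= -190.66

No, not collinear


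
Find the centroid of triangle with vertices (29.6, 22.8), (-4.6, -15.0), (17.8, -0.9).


Centroid = ((x_A+x_B+x_C)/3, (y_A+y_B+y_C)/3)
= ((29.6+(-4.6)+17.8)/3, (22.8+(-15)+(-0.9))/3)
= (14.2667, 2.3)

(14.2667, 2.3)


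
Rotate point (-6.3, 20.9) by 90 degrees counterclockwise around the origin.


90° CCW: (x,y) -> (-y, x)
(-6.3,20.9) -> (-20.9, -6.3)

(-20.9, -6.3)


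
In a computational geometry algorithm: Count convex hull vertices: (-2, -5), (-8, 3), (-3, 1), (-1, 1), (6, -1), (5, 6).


Convex hull vertices (CCW): (-8, 3), (-2, -5), (6, -1), (5, 6)
Count = 4

4


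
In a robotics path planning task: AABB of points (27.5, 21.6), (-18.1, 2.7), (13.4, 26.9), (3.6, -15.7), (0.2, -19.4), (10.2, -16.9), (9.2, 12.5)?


x range: [-18.1, 27.5]
y range: [-19.4, 26.9]
Bounding box: (-18.1,-19.4) to (27.5,26.9)

(-18.1,-19.4) to (27.5,26.9)


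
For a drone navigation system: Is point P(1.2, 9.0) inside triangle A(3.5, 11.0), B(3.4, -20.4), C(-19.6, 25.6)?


Cross products: AB x AP = -72.02, BC x BP = -575, CA x CP = -79.78
All same sign? yes

Yes, inside


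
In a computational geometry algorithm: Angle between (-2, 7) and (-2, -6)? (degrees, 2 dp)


u.v = -38, |u| = sqrt(53) = 7.2801, |v| = sqrt(40) = 6.3246
cos(theta) = u.v/(|u||v|) = -38/sqrt(2120) = -0.825307
theta = acos(-0.825307) = 145.62 degrees

145.62 degrees


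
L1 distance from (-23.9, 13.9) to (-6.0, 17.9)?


|(-23.9)-(-6)| + |13.9-17.9| = 17.9 + 4 = 21.9

21.9


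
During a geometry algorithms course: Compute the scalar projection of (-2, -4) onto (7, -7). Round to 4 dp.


u.v = 14, |v| = sqrt(98) = 9.8995
Scalar projection = u.v / |v| = 14 / sqrt(98) = 1.4142

1.4142


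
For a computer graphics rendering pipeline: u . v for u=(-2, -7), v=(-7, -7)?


u . v = u_x*v_x + u_y*v_y = (-2)*(-7) + (-7)*(-7)
= 14 + 49 = 63

63


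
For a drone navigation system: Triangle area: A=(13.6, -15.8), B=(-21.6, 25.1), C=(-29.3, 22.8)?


Area = |x_A(y_B-y_C) + x_B(y_C-y_A) + x_C(y_A-y_B)|/2
= |31.28 + (-833.76) + 1198.37|/2
= 395.89/2 = 197.945

197.945


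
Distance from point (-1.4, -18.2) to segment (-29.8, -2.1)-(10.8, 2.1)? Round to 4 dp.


Project P onto AB: t = 0.6515 (clamped to [0,1])
Closest point on segment: (-3.3486, 0.6364)
Distance: 18.9369

18.9369


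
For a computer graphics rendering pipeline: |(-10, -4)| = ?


|u| = sqrt((-10)^2 + (-4)^2) = sqrt(116) = 10.7703

10.7703


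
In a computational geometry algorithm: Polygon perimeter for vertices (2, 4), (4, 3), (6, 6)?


Sides: (2, 4)->(4, 3): sqrt(5) = 2.236068, (4, 3)->(6, 6): sqrt(13) = 3.605551, (6, 6)->(2, 4): sqrt(20) = 4.472136
Sum = 10.313755
Perimeter = 10.3138

10.3138


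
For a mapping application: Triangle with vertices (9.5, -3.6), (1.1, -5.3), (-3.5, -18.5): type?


Side lengths squared: AB^2=73.45, BC^2=195.4, CA^2=391.01
Sorted: [73.45, 195.4, 391.01]
By sides: Scalene, By angles: Obtuse

Scalene, Obtuse


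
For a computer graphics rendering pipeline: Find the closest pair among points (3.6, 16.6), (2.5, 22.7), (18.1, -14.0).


d(P0,P1) = 6.1984, d(P0,P2) = 33.8616, d(P1,P2) = 39.8779
Closest: P0 and P1

Closest pair: (3.6, 16.6) and (2.5, 22.7), distance = 6.1984


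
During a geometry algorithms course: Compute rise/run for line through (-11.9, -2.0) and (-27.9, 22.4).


slope = (y2-y1)/(x2-x1) = (22.4-(-2))/((-27.9)-(-11.9)) = 24.4/(-16) = -1.525

-1.525


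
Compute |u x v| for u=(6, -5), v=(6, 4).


|u x v| = |6*4 - (-5)*6|
= |24 - (-30)| = 54

54


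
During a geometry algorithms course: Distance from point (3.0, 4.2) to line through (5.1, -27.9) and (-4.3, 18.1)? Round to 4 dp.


|cross product| = 205.14
|line direction| = sqrt(2204.36) = 46.9506
Distance = 205.14/sqrt(2204.36) = 4.3693

4.3693


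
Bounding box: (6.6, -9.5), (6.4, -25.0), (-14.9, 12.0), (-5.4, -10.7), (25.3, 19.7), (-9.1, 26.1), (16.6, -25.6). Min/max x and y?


x range: [-14.9, 25.3]
y range: [-25.6, 26.1]
Bounding box: (-14.9,-25.6) to (25.3,26.1)

(-14.9,-25.6) to (25.3,26.1)


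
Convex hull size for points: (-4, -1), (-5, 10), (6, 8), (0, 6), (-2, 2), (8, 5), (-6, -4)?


Convex hull vertices (CCW): (-6, -4), (8, 5), (6, 8), (-5, 10)
Count = 4

4


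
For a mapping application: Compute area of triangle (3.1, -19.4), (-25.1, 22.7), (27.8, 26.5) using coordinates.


Area = |x_A(y_B-y_C) + x_B(y_C-y_A) + x_C(y_A-y_B)|/2
= |(-11.78) + (-1152.09) + (-1170.38)|/2
= 2334.25/2 = 1167.125

1167.125


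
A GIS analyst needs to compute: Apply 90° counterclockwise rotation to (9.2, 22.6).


90° CCW: (x,y) -> (-y, x)
(9.2,22.6) -> (-22.6, 9.2)

(-22.6, 9.2)


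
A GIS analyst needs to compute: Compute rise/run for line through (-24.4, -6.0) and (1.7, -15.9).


slope = (y2-y1)/(x2-x1) = ((-15.9)-(-6))/(1.7-(-24.4)) = (-9.9)/26.1 = -0.3793

-0.3793


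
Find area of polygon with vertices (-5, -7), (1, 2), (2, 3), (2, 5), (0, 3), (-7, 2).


Shoelace sum: ((-5)*2 - 1*(-7)) + (1*3 - 2*2) + (2*5 - 2*3) + (2*3 - 0*5) + (0*2 - (-7)*3) + ((-7)*(-7) - (-5)*2)
= 86
Area = |86|/2 = 43

43


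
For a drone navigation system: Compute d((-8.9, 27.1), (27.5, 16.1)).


dx=36.4, dy=-11
d^2 = 36.4^2 + (-11)^2 = 1445.96
d = sqrt(1445.96) = 38.0258

38.0258


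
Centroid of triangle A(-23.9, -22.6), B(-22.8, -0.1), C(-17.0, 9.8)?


Centroid = ((x_A+x_B+x_C)/3, (y_A+y_B+y_C)/3)
= (((-23.9)+(-22.8)+(-17))/3, ((-22.6)+(-0.1)+9.8)/3)
= (-21.2333, -4.3)

(-21.2333, -4.3)


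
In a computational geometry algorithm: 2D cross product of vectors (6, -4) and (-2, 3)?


u x v = u_x*v_y - u_y*v_x = 6*3 - (-4)*(-2)
= 18 - 8 = 10

10


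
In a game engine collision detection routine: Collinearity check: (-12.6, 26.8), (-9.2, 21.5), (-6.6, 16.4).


Cross product: ((-9.2)-(-12.6))*(16.4-26.8) - (21.5-26.8)*((-6.6)-(-12.6))
= -3.56

No, not collinear


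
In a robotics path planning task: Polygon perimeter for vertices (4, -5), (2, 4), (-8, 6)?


Sides: (4, -5)->(2, 4): sqrt(85) = 9.219544, (2, 4)->(-8, 6): sqrt(104) = 10.198039, (-8, 6)->(4, -5): sqrt(265) = 16.278821
Sum = 35.696404
Perimeter = 35.6964

35.6964


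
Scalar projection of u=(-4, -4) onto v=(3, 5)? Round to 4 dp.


u.v = -32, |v| = sqrt(34) = 5.831
Scalar projection = u.v / |v| = -32 / sqrt(34) = -5.488

-5.488


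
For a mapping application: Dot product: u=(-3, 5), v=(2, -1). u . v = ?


u . v = u_x*v_x + u_y*v_y = (-3)*2 + 5*(-1)
= (-6) + (-5) = -11

-11


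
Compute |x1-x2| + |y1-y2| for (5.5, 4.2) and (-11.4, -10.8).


|5.5-(-11.4)| + |4.2-(-10.8)| = 16.9 + 15 = 31.9

31.9


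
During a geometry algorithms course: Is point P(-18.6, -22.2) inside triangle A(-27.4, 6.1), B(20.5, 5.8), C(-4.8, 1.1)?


Cross products: AB x AP = -1352.93, BC x BP = 524.63, CA x CP = 595.58
All same sign? no

No, outside


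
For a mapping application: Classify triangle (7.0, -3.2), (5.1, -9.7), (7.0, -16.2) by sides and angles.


Side lengths squared: AB^2=45.86, BC^2=45.86, CA^2=169
Sorted: [45.86, 45.86, 169]
By sides: Isosceles, By angles: Obtuse

Isosceles, Obtuse


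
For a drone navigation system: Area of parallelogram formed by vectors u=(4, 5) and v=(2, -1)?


|u x v| = |4*(-1) - 5*2|
= |(-4) - 10| = 14

14


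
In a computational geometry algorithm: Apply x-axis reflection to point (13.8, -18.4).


Reflection over x-axis: (x,y) -> (x,-y)
(13.8, -18.4) -> (13.8, 18.4)

(13.8, 18.4)


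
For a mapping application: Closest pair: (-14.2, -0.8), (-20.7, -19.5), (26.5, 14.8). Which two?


d(P0,P1) = 19.7975, d(P0,P2) = 43.5873, d(P1,P2) = 58.3466
Closest: P0 and P1

Closest pair: (-14.2, -0.8) and (-20.7, -19.5), distance = 19.7975


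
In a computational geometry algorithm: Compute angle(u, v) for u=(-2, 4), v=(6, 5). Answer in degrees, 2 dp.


u.v = 8, |u| = sqrt(20) = 4.4721, |v| = sqrt(61) = 7.8102
cos(theta) = u.v/(|u||v|) = 8/sqrt(1220) = 0.229039
theta = acos(0.229039) = 76.76 degrees

76.76 degrees


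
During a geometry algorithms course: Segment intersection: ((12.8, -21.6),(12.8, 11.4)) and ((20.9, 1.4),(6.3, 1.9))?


Cross products: d1=339.85, d2=-141.95, d3=-267.3, d4=214.5
d1*d2 < 0 and d3*d4 < 0? yes

Yes, they intersect


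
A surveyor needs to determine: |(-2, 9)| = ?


|u| = sqrt((-2)^2 + 9^2) = sqrt(85) = 9.2195

9.2195


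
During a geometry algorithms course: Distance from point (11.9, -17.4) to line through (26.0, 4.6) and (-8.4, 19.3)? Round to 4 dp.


|cross product| = 964.07
|line direction| = sqrt(1399.45) = 37.4092
Distance = 964.07/sqrt(1399.45) = 25.7709

25.7709


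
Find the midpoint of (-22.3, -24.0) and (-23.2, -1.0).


M = (((-22.3)+(-23.2))/2, ((-24)+(-1))/2)
= (-22.75, -12.5)

(-22.75, -12.5)


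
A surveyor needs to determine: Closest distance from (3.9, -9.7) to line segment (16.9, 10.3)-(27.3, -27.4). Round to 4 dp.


Project P onto AB: t = 0.4046 (clamped to [0,1])
Closest point on segment: (21.1077, -4.953)
Distance: 17.8505

17.8505


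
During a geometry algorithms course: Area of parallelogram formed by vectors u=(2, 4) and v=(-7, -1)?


|u x v| = |2*(-1) - 4*(-7)|
= |(-2) - (-28)| = 26

26


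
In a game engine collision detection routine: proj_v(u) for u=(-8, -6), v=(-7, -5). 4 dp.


u.v = 86, |v| = sqrt(74) = 8.6023
Scalar projection = u.v / |v| = 86 / sqrt(74) = 9.9973

9.9973


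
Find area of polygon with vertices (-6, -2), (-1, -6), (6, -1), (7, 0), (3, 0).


Shoelace sum: ((-6)*(-6) - (-1)*(-2)) + ((-1)*(-1) - 6*(-6)) + (6*0 - 7*(-1)) + (7*0 - 3*0) + (3*(-2) - (-6)*0)
= 72
Area = |72|/2 = 36

36


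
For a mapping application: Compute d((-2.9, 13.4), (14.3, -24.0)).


dx=17.2, dy=-37.4
d^2 = 17.2^2 + (-37.4)^2 = 1694.6
d = sqrt(1694.6) = 41.1655

41.1655


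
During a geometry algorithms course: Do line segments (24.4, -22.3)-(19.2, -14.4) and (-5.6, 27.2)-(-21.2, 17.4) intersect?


Cross products: d1=1066.2, d2=892, d3=-20.4, d4=153.8
d1*d2 < 0 and d3*d4 < 0? no

No, they don't intersect


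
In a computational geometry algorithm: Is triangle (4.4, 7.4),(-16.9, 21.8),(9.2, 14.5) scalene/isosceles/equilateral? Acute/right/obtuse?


Side lengths squared: AB^2=661.05, BC^2=734.5, CA^2=73.45
Sorted: [73.45, 661.05, 734.5]
By sides: Scalene, By angles: Right

Scalene, Right


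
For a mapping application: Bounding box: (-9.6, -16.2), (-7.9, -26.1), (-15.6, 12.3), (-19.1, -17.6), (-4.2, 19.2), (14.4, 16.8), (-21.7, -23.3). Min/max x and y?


x range: [-21.7, 14.4]
y range: [-26.1, 19.2]
Bounding box: (-21.7,-26.1) to (14.4,19.2)

(-21.7,-26.1) to (14.4,19.2)


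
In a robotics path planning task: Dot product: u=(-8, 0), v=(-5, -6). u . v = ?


u . v = u_x*v_x + u_y*v_y = (-8)*(-5) + 0*(-6)
= 40 + 0 = 40

40


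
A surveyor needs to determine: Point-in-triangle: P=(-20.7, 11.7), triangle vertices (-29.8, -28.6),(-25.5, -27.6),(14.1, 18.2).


Cross products: AB x AP = 164.19, BC x BP = 1336.44, CA x CP = -1343.29
All same sign? no

No, outside


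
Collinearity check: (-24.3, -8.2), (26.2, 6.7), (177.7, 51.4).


Cross product: (26.2-(-24.3))*(51.4-(-8.2)) - (6.7-(-8.2))*(177.7-(-24.3))
= 0

Yes, collinear


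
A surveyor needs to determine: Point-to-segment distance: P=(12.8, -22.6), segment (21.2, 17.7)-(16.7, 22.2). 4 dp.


Project P onto AB: t = 0 (clamped to [0,1])
Closest point on segment: (21.2, 17.7)
Distance: 41.1661

41.1661


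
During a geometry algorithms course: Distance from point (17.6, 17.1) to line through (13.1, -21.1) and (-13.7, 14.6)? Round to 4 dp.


|cross product| = 1184.41
|line direction| = sqrt(1992.73) = 44.64
Distance = 1184.41/sqrt(1992.73) = 26.5325

26.5325


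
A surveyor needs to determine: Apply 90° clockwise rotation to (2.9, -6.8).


90° CW: (x,y) -> (y, -x)
(2.9,-6.8) -> (-6.8, -2.9)

(-6.8, -2.9)


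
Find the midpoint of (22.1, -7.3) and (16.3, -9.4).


M = ((22.1+16.3)/2, ((-7.3)+(-9.4))/2)
= (19.2, -8.35)

(19.2, -8.35)


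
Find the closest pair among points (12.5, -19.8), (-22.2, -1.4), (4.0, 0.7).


d(P0,P1) = 39.2766, d(P0,P2) = 22.1923, d(P1,P2) = 26.284
Closest: P0 and P2

Closest pair: (12.5, -19.8) and (4.0, 0.7), distance = 22.1923


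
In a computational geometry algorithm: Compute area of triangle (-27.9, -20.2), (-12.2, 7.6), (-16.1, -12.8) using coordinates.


Area = |x_A(y_B-y_C) + x_B(y_C-y_A) + x_C(y_A-y_B)|/2
= |(-569.16) + (-90.28) + 447.58|/2
= 211.86/2 = 105.93

105.93


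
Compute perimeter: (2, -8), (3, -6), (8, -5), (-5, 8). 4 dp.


Sides: (2, -8)->(3, -6): sqrt(5) = 2.236068, (3, -6)->(8, -5): sqrt(26) = 5.09902, (8, -5)->(-5, 8): sqrt(338) = 18.384776, (-5, 8)->(2, -8): sqrt(305) = 17.464249
Sum = 43.184113
Perimeter = 43.1841

43.1841


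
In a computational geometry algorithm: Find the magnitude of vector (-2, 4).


|u| = sqrt((-2)^2 + 4^2) = sqrt(20) = 4.4721

4.4721


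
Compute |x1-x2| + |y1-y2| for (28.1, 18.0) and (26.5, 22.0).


|28.1-26.5| + |18-22| = 1.6 + 4 = 5.6

5.6


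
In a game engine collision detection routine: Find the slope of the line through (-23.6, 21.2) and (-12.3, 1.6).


slope = (y2-y1)/(x2-x1) = (1.6-21.2)/((-12.3)-(-23.6)) = (-19.6)/11.3 = -1.7345

-1.7345


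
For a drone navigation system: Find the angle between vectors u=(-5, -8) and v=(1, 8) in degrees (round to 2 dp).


u.v = -69, |u| = sqrt(89) = 9.434, |v| = sqrt(65) = 8.0623
cos(theta) = u.v/(|u||v|) = -69/sqrt(5785) = -0.907188
theta = acos(-0.907188) = 155.12 degrees

155.12 degrees


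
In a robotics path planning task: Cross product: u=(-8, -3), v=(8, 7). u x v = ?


u x v = u_x*v_y - u_y*v_x = (-8)*7 - (-3)*8
= (-56) - (-24) = -32

-32


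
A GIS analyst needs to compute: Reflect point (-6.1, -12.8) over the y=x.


Reflection over y=x: (x,y) -> (y,x)
(-6.1, -12.8) -> (-12.8, -6.1)

(-12.8, -6.1)


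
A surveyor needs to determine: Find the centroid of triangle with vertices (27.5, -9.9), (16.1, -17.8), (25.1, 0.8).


Centroid = ((x_A+x_B+x_C)/3, (y_A+y_B+y_C)/3)
= ((27.5+16.1+25.1)/3, ((-9.9)+(-17.8)+0.8)/3)
= (22.9, -8.9667)

(22.9, -8.9667)


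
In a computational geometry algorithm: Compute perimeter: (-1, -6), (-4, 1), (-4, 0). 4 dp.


Sides: (-1, -6)->(-4, 1): sqrt(58) = 7.615773, (-4, 1)->(-4, 0): sqrt(1) = 1, (-4, 0)->(-1, -6): sqrt(45) = 6.708204
Sum = 15.323977
Perimeter = 15.324

15.324


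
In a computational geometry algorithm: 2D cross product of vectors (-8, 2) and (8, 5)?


u x v = u_x*v_y - u_y*v_x = (-8)*5 - 2*8
= (-40) - 16 = -56

-56


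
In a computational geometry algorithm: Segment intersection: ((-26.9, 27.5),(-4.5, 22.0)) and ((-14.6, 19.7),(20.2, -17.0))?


Cross products: d1=-179.97, d2=450.71, d3=-107.07, d4=-737.75
d1*d2 < 0 and d3*d4 < 0? no

No, they don't intersect


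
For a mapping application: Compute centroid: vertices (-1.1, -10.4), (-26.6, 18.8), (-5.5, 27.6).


Centroid = ((x_A+x_B+x_C)/3, (y_A+y_B+y_C)/3)
= (((-1.1)+(-26.6)+(-5.5))/3, ((-10.4)+18.8+27.6)/3)
= (-11.0667, 12)

(-11.0667, 12)


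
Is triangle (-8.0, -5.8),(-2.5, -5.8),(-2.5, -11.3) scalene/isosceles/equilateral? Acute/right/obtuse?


Side lengths squared: AB^2=30.25, BC^2=30.25, CA^2=60.5
Sorted: [30.25, 30.25, 60.5]
By sides: Isosceles, By angles: Right

Isosceles, Right


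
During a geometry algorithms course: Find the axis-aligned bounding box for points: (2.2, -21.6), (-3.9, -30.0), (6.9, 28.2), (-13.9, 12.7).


x range: [-13.9, 6.9]
y range: [-30, 28.2]
Bounding box: (-13.9,-30) to (6.9,28.2)

(-13.9,-30) to (6.9,28.2)


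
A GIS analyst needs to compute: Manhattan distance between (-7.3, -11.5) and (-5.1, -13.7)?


|(-7.3)-(-5.1)| + |(-11.5)-(-13.7)| = 2.2 + 2.2 = 4.4

4.4


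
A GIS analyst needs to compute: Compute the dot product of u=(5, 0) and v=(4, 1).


u . v = u_x*v_x + u_y*v_y = 5*4 + 0*1
= 20 + 0 = 20

20


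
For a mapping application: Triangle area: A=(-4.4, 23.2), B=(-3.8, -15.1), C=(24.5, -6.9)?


Area = |x_A(y_B-y_C) + x_B(y_C-y_A) + x_C(y_A-y_B)|/2
= |36.08 + 114.38 + 938.35|/2
= 1088.81/2 = 544.405

544.405


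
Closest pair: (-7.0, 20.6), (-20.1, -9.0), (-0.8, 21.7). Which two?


d(P0,P1) = 32.3693, d(P0,P2) = 6.2968, d(P1,P2) = 36.2627
Closest: P0 and P2

Closest pair: (-7.0, 20.6) and (-0.8, 21.7), distance = 6.2968


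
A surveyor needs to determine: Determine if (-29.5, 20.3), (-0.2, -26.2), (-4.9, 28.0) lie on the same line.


Cross product: ((-0.2)-(-29.5))*(28-20.3) - ((-26.2)-20.3)*((-4.9)-(-29.5))
= 1369.51

No, not collinear


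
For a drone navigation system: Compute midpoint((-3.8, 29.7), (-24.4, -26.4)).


M = (((-3.8)+(-24.4))/2, (29.7+(-26.4))/2)
= (-14.1, 1.65)

(-14.1, 1.65)


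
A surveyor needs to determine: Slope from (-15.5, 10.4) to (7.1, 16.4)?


slope = (y2-y1)/(x2-x1) = (16.4-10.4)/(7.1-(-15.5)) = 6/22.6 = 0.2655

0.2655


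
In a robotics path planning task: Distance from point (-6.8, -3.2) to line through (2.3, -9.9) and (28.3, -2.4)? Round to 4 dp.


|cross product| = 242.45
|line direction| = sqrt(732.25) = 27.0601
Distance = 242.45/sqrt(732.25) = 8.9597

8.9597


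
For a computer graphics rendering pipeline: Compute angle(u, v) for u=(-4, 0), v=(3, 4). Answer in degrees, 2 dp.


u.v = -12, |u| = sqrt(16) = 4, |v| = sqrt(25) = 5
cos(theta) = u.v/(|u||v|) = -12/sqrt(400) = -0.6
theta = acos(-0.6) = 126.87 degrees

126.87 degrees


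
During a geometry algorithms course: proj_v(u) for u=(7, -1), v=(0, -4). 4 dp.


u.v = 4, |v| = sqrt(16) = 4
Scalar projection = u.v / |v| = 4 / sqrt(16) = 1

1


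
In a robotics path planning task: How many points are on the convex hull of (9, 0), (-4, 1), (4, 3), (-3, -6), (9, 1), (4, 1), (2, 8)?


Convex hull vertices (CCW): (-4, 1), (-3, -6), (9, 0), (9, 1), (2, 8)
Count = 5

5


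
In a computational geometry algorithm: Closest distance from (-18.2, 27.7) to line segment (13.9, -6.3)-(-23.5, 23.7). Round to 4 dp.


Project P onto AB: t = 0.966 (clamped to [0,1])
Closest point on segment: (-22.2274, 22.6792)
Distance: 6.4365

6.4365


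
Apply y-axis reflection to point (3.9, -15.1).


Reflection over y-axis: (x,y) -> (-x,y)
(3.9, -15.1) -> (-3.9, -15.1)

(-3.9, -15.1)


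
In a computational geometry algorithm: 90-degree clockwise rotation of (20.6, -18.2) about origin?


90° CW: (x,y) -> (y, -x)
(20.6,-18.2) -> (-18.2, -20.6)

(-18.2, -20.6)


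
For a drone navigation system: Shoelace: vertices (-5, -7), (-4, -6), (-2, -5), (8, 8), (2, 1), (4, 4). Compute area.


Shoelace sum: ((-5)*(-6) - (-4)*(-7)) + ((-4)*(-5) - (-2)*(-6)) + ((-2)*8 - 8*(-5)) + (8*1 - 2*8) + (2*4 - 4*1) + (4*(-7) - (-5)*4)
= 22
Area = |22|/2 = 11

11


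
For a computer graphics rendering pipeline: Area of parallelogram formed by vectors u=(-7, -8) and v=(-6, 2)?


|u x v| = |(-7)*2 - (-8)*(-6)|
= |(-14) - 48| = 62

62


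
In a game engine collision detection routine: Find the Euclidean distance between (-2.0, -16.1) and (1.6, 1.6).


dx=3.6, dy=17.7
d^2 = 3.6^2 + 17.7^2 = 326.25
d = sqrt(326.25) = 18.0624

18.0624


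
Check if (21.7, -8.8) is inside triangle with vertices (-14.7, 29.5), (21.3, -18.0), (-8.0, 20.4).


Cross products: AB x AP = 350.2, BC x BP = -284.92, CA x CP = -74.63
All same sign? no

No, outside


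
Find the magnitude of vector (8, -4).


|u| = sqrt(8^2 + (-4)^2) = sqrt(80) = 8.9443

8.9443


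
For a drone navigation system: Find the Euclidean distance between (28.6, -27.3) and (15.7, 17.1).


dx=-12.9, dy=44.4
d^2 = (-12.9)^2 + 44.4^2 = 2137.77
d = sqrt(2137.77) = 46.236

46.236


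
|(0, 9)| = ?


|u| = sqrt(0^2 + 9^2) = sqrt(81) = 9

9


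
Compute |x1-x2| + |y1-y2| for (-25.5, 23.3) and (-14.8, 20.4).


|(-25.5)-(-14.8)| + |23.3-20.4| = 10.7 + 2.9 = 13.6

13.6


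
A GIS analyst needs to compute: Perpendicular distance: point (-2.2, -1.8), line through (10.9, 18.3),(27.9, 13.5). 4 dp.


|cross product| = 404.58
|line direction| = sqrt(312.04) = 17.6647
Distance = 404.58/sqrt(312.04) = 22.9034

22.9034


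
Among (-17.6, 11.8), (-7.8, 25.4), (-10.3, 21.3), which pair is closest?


d(P0,P1) = 16.7631, d(P0,P2) = 11.9808, d(P1,P2) = 4.8021
Closest: P1 and P2

Closest pair: (-7.8, 25.4) and (-10.3, 21.3), distance = 4.8021


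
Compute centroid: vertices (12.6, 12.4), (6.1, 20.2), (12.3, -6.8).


Centroid = ((x_A+x_B+x_C)/3, (y_A+y_B+y_C)/3)
= ((12.6+6.1+12.3)/3, (12.4+20.2+(-6.8))/3)
= (10.3333, 8.6)

(10.3333, 8.6)


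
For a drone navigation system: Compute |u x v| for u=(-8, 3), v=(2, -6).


|u x v| = |(-8)*(-6) - 3*2|
= |48 - 6| = 42

42


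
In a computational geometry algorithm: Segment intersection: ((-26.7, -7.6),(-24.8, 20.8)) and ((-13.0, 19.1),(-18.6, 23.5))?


Cross products: d1=209.8, d2=42.4, d3=-338.35, d4=-170.95
d1*d2 < 0 and d3*d4 < 0? no

No, they don't intersect


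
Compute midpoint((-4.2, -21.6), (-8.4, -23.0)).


M = (((-4.2)+(-8.4))/2, ((-21.6)+(-23))/2)
= (-6.3, -22.3)

(-6.3, -22.3)


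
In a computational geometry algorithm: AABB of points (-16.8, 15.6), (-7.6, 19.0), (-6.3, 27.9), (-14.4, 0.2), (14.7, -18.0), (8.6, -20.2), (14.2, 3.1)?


x range: [-16.8, 14.7]
y range: [-20.2, 27.9]
Bounding box: (-16.8,-20.2) to (14.7,27.9)

(-16.8,-20.2) to (14.7,27.9)


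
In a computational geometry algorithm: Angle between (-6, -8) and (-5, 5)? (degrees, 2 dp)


u.v = -10, |u| = sqrt(100) = 10, |v| = sqrt(50) = 7.0711
cos(theta) = u.v/(|u||v|) = -10/sqrt(5000) = -0.141421
theta = acos(-0.141421) = 98.13 degrees

98.13 degrees


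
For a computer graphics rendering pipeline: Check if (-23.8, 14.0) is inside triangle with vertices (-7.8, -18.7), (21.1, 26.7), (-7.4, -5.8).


Cross products: AB x AP = 1671.43, BC x BP = -1097.3, CA x CP = -219.48
All same sign? no

No, outside


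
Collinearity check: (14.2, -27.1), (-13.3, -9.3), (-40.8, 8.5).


Cross product: ((-13.3)-14.2)*(8.5-(-27.1)) - ((-9.3)-(-27.1))*((-40.8)-14.2)
= 0

Yes, collinear


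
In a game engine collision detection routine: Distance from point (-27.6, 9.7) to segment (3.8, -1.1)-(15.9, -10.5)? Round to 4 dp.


Project P onto AB: t = 0 (clamped to [0,1])
Closest point on segment: (3.8, -1.1)
Distance: 33.2054

33.2054


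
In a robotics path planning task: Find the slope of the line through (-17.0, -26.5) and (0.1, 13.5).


slope = (y2-y1)/(x2-x1) = (13.5-(-26.5))/(0.1-(-17)) = 40/17.1 = 2.3392

2.3392


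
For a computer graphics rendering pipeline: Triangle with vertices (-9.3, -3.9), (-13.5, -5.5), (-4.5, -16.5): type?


Side lengths squared: AB^2=20.2, BC^2=202, CA^2=181.8
Sorted: [20.2, 181.8, 202]
By sides: Scalene, By angles: Right

Scalene, Right


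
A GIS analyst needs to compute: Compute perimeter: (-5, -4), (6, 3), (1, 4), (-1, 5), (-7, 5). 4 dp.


Sides: (-5, -4)->(6, 3): sqrt(170) = 13.038405, (6, 3)->(1, 4): sqrt(26) = 5.09902, (1, 4)->(-1, 5): sqrt(5) = 2.236068, (-1, 5)->(-7, 5): sqrt(36) = 6, (-7, 5)->(-5, -4): sqrt(85) = 9.219544
Sum = 35.593037
Perimeter = 35.593

35.593


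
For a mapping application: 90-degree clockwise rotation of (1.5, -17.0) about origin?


90° CW: (x,y) -> (y, -x)
(1.5,-17) -> (-17, -1.5)

(-17, -1.5)


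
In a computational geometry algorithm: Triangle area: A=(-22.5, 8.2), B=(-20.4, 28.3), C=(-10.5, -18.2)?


Area = |x_A(y_B-y_C) + x_B(y_C-y_A) + x_C(y_A-y_B)|/2
= |(-1046.25) + 538.56 + 211.05|/2
= 296.64/2 = 148.32

148.32


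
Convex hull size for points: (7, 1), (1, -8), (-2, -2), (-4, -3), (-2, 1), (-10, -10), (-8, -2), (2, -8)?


Convex hull vertices (CCW): (-10, -10), (2, -8), (7, 1), (-2, 1), (-8, -2)
Count = 5

5


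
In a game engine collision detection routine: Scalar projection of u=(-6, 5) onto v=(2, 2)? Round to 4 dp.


u.v = -2, |v| = sqrt(8) = 2.8284
Scalar projection = u.v / |v| = -2 / sqrt(8) = -0.7071

-0.7071


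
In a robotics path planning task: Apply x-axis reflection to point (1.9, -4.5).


Reflection over x-axis: (x,y) -> (x,-y)
(1.9, -4.5) -> (1.9, 4.5)

(1.9, 4.5)


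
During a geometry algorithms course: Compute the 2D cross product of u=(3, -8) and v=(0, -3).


u x v = u_x*v_y - u_y*v_x = 3*(-3) - (-8)*0
= (-9) - 0 = -9

-9


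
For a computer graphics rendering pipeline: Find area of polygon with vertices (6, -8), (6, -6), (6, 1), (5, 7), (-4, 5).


Shoelace sum: (6*(-6) - 6*(-8)) + (6*1 - 6*(-6)) + (6*7 - 5*1) + (5*5 - (-4)*7) + ((-4)*(-8) - 6*5)
= 146
Area = |146|/2 = 73

73


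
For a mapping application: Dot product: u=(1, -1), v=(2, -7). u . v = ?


u . v = u_x*v_x + u_y*v_y = 1*2 + (-1)*(-7)
= 2 + 7 = 9

9


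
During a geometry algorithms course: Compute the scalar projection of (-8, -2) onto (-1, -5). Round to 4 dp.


u.v = 18, |v| = sqrt(26) = 5.099
Scalar projection = u.v / |v| = 18 / sqrt(26) = 3.5301

3.5301


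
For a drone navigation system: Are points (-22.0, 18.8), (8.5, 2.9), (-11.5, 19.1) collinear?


Cross product: (8.5-(-22))*(19.1-18.8) - (2.9-18.8)*((-11.5)-(-22))
= 176.1

No, not collinear


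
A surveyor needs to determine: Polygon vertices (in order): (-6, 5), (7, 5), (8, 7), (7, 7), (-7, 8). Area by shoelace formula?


Shoelace sum: ((-6)*5 - 7*5) + (7*7 - 8*5) + (8*7 - 7*7) + (7*8 - (-7)*7) + ((-7)*5 - (-6)*8)
= 69
Area = |69|/2 = 34.5

34.5


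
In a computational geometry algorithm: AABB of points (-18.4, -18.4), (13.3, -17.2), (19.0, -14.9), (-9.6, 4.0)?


x range: [-18.4, 19]
y range: [-18.4, 4]
Bounding box: (-18.4,-18.4) to (19,4)

(-18.4,-18.4) to (19,4)


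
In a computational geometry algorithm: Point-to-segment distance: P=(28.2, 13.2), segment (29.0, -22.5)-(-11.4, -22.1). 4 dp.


Project P onto AB: t = 0.0285 (clamped to [0,1])
Closest point on segment: (27.8466, -22.4886)
Distance: 35.6903

35.6903


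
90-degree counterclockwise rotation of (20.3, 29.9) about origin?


90° CCW: (x,y) -> (-y, x)
(20.3,29.9) -> (-29.9, 20.3)

(-29.9, 20.3)


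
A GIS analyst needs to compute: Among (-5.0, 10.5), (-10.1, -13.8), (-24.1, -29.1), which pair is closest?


d(P0,P1) = 24.8294, d(P0,P2) = 43.9656, d(P1,P2) = 20.7386
Closest: P1 and P2

Closest pair: (-10.1, -13.8) and (-24.1, -29.1), distance = 20.7386


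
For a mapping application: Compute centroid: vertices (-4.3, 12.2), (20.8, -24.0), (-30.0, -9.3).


Centroid = ((x_A+x_B+x_C)/3, (y_A+y_B+y_C)/3)
= (((-4.3)+20.8+(-30))/3, (12.2+(-24)+(-9.3))/3)
= (-4.5, -7.0333)

(-4.5, -7.0333)


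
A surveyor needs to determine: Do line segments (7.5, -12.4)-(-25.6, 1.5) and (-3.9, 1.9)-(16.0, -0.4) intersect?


Cross products: d1=-258.35, d2=-57.87, d3=-314.87, d4=-515.35
d1*d2 < 0 and d3*d4 < 0? no

No, they don't intersect


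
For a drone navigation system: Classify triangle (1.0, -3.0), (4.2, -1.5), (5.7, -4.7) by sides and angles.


Side lengths squared: AB^2=12.49, BC^2=12.49, CA^2=24.98
Sorted: [12.49, 12.49, 24.98]
By sides: Isosceles, By angles: Right

Isosceles, Right


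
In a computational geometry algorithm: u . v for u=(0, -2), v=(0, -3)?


u . v = u_x*v_x + u_y*v_y = 0*0 + (-2)*(-3)
= 0 + 6 = 6

6


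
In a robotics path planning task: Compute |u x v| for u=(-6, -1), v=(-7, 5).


|u x v| = |(-6)*5 - (-1)*(-7)|
= |(-30) - 7| = 37

37


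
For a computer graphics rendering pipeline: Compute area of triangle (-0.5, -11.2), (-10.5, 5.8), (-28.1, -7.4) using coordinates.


Area = |x_A(y_B-y_C) + x_B(y_C-y_A) + x_C(y_A-y_B)|/2
= |(-6.6) + (-39.9) + 477.7|/2
= 431.2/2 = 215.6

215.6


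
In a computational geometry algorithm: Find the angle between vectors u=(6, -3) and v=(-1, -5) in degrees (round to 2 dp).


u.v = 9, |u| = sqrt(45) = 6.7082, |v| = sqrt(26) = 5.099
cos(theta) = u.v/(|u||v|) = 9/sqrt(1170) = 0.263117
theta = acos(0.263117) = 74.74 degrees

74.74 degrees


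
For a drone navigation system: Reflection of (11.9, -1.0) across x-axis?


Reflection over x-axis: (x,y) -> (x,-y)
(11.9, -1) -> (11.9, 1)

(11.9, 1)


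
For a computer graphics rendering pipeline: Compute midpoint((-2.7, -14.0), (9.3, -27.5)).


M = (((-2.7)+9.3)/2, ((-14)+(-27.5))/2)
= (3.3, -20.75)

(3.3, -20.75)


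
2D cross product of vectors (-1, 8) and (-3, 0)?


u x v = u_x*v_y - u_y*v_x = (-1)*0 - 8*(-3)
= 0 - (-24) = 24

24


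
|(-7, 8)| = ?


|u| = sqrt((-7)^2 + 8^2) = sqrt(113) = 10.6301

10.6301


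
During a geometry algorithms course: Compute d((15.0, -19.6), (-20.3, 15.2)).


dx=-35.3, dy=34.8
d^2 = (-35.3)^2 + 34.8^2 = 2457.13
d = sqrt(2457.13) = 49.5694

49.5694
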